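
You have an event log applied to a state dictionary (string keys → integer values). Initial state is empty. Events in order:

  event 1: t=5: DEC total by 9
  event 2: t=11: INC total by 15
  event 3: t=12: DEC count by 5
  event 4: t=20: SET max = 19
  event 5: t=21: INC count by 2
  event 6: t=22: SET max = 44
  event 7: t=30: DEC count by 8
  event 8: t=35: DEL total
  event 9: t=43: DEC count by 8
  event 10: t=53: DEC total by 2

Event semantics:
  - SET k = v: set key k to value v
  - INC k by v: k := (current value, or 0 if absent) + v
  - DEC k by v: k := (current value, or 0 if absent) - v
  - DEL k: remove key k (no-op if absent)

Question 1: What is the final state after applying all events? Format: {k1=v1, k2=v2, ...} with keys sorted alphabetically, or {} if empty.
  after event 1 (t=5: DEC total by 9): {total=-9}
  after event 2 (t=11: INC total by 15): {total=6}
  after event 3 (t=12: DEC count by 5): {count=-5, total=6}
  after event 4 (t=20: SET max = 19): {count=-5, max=19, total=6}
  after event 5 (t=21: INC count by 2): {count=-3, max=19, total=6}
  after event 6 (t=22: SET max = 44): {count=-3, max=44, total=6}
  after event 7 (t=30: DEC count by 8): {count=-11, max=44, total=6}
  after event 8 (t=35: DEL total): {count=-11, max=44}
  after event 9 (t=43: DEC count by 8): {count=-19, max=44}
  after event 10 (t=53: DEC total by 2): {count=-19, max=44, total=-2}

Answer: {count=-19, max=44, total=-2}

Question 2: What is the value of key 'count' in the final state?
Answer: -19

Derivation:
Track key 'count' through all 10 events:
  event 1 (t=5: DEC total by 9): count unchanged
  event 2 (t=11: INC total by 15): count unchanged
  event 3 (t=12: DEC count by 5): count (absent) -> -5
  event 4 (t=20: SET max = 19): count unchanged
  event 5 (t=21: INC count by 2): count -5 -> -3
  event 6 (t=22: SET max = 44): count unchanged
  event 7 (t=30: DEC count by 8): count -3 -> -11
  event 8 (t=35: DEL total): count unchanged
  event 9 (t=43: DEC count by 8): count -11 -> -19
  event 10 (t=53: DEC total by 2): count unchanged
Final: count = -19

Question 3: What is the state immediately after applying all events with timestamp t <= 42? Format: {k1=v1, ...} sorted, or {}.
Answer: {count=-11, max=44}

Derivation:
Apply events with t <= 42 (8 events):
  after event 1 (t=5: DEC total by 9): {total=-9}
  after event 2 (t=11: INC total by 15): {total=6}
  after event 3 (t=12: DEC count by 5): {count=-5, total=6}
  after event 4 (t=20: SET max = 19): {count=-5, max=19, total=6}
  after event 5 (t=21: INC count by 2): {count=-3, max=19, total=6}
  after event 6 (t=22: SET max = 44): {count=-3, max=44, total=6}
  after event 7 (t=30: DEC count by 8): {count=-11, max=44, total=6}
  after event 8 (t=35: DEL total): {count=-11, max=44}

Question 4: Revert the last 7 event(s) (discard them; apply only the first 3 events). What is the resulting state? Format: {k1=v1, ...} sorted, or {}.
Keep first 3 events (discard last 7):
  after event 1 (t=5: DEC total by 9): {total=-9}
  after event 2 (t=11: INC total by 15): {total=6}
  after event 3 (t=12: DEC count by 5): {count=-5, total=6}

Answer: {count=-5, total=6}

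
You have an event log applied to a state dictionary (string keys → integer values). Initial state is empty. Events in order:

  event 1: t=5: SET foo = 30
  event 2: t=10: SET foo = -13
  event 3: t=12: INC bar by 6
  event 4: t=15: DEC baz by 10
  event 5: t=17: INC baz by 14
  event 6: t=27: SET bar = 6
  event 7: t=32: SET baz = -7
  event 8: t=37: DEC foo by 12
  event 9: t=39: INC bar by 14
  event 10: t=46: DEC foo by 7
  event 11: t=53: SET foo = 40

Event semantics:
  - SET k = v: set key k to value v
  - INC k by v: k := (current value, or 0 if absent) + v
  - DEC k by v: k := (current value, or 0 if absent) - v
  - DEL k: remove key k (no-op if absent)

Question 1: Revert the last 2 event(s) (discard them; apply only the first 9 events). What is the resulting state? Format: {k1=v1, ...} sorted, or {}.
Keep first 9 events (discard last 2):
  after event 1 (t=5: SET foo = 30): {foo=30}
  after event 2 (t=10: SET foo = -13): {foo=-13}
  after event 3 (t=12: INC bar by 6): {bar=6, foo=-13}
  after event 4 (t=15: DEC baz by 10): {bar=6, baz=-10, foo=-13}
  after event 5 (t=17: INC baz by 14): {bar=6, baz=4, foo=-13}
  after event 6 (t=27: SET bar = 6): {bar=6, baz=4, foo=-13}
  after event 7 (t=32: SET baz = -7): {bar=6, baz=-7, foo=-13}
  after event 8 (t=37: DEC foo by 12): {bar=6, baz=-7, foo=-25}
  after event 9 (t=39: INC bar by 14): {bar=20, baz=-7, foo=-25}

Answer: {bar=20, baz=-7, foo=-25}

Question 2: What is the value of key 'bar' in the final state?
Track key 'bar' through all 11 events:
  event 1 (t=5: SET foo = 30): bar unchanged
  event 2 (t=10: SET foo = -13): bar unchanged
  event 3 (t=12: INC bar by 6): bar (absent) -> 6
  event 4 (t=15: DEC baz by 10): bar unchanged
  event 5 (t=17: INC baz by 14): bar unchanged
  event 6 (t=27: SET bar = 6): bar 6 -> 6
  event 7 (t=32: SET baz = -7): bar unchanged
  event 8 (t=37: DEC foo by 12): bar unchanged
  event 9 (t=39: INC bar by 14): bar 6 -> 20
  event 10 (t=46: DEC foo by 7): bar unchanged
  event 11 (t=53: SET foo = 40): bar unchanged
Final: bar = 20

Answer: 20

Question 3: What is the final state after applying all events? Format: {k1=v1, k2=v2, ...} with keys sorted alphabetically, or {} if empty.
  after event 1 (t=5: SET foo = 30): {foo=30}
  after event 2 (t=10: SET foo = -13): {foo=-13}
  after event 3 (t=12: INC bar by 6): {bar=6, foo=-13}
  after event 4 (t=15: DEC baz by 10): {bar=6, baz=-10, foo=-13}
  after event 5 (t=17: INC baz by 14): {bar=6, baz=4, foo=-13}
  after event 6 (t=27: SET bar = 6): {bar=6, baz=4, foo=-13}
  after event 7 (t=32: SET baz = -7): {bar=6, baz=-7, foo=-13}
  after event 8 (t=37: DEC foo by 12): {bar=6, baz=-7, foo=-25}
  after event 9 (t=39: INC bar by 14): {bar=20, baz=-7, foo=-25}
  after event 10 (t=46: DEC foo by 7): {bar=20, baz=-7, foo=-32}
  after event 11 (t=53: SET foo = 40): {bar=20, baz=-7, foo=40}

Answer: {bar=20, baz=-7, foo=40}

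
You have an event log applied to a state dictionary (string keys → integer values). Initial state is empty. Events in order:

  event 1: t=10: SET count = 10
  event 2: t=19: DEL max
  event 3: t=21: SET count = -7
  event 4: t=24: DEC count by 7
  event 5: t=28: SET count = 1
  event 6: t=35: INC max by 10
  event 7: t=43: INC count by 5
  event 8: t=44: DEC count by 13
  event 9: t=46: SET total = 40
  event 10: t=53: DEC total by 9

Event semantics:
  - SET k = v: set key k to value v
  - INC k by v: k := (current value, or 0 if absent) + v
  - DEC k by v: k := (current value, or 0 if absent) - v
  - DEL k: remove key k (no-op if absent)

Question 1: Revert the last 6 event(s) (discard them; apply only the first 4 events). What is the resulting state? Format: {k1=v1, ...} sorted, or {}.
Answer: {count=-14}

Derivation:
Keep first 4 events (discard last 6):
  after event 1 (t=10: SET count = 10): {count=10}
  after event 2 (t=19: DEL max): {count=10}
  after event 3 (t=21: SET count = -7): {count=-7}
  after event 4 (t=24: DEC count by 7): {count=-14}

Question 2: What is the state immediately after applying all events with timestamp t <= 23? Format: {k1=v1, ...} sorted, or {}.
Apply events with t <= 23 (3 events):
  after event 1 (t=10: SET count = 10): {count=10}
  after event 2 (t=19: DEL max): {count=10}
  after event 3 (t=21: SET count = -7): {count=-7}

Answer: {count=-7}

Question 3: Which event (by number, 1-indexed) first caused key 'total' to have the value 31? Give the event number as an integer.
Answer: 10

Derivation:
Looking for first event where total becomes 31:
  event 9: total = 40
  event 10: total 40 -> 31  <-- first match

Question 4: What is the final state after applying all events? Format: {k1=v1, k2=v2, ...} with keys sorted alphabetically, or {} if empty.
  after event 1 (t=10: SET count = 10): {count=10}
  after event 2 (t=19: DEL max): {count=10}
  after event 3 (t=21: SET count = -7): {count=-7}
  after event 4 (t=24: DEC count by 7): {count=-14}
  after event 5 (t=28: SET count = 1): {count=1}
  after event 6 (t=35: INC max by 10): {count=1, max=10}
  after event 7 (t=43: INC count by 5): {count=6, max=10}
  after event 8 (t=44: DEC count by 13): {count=-7, max=10}
  after event 9 (t=46: SET total = 40): {count=-7, max=10, total=40}
  after event 10 (t=53: DEC total by 9): {count=-7, max=10, total=31}

Answer: {count=-7, max=10, total=31}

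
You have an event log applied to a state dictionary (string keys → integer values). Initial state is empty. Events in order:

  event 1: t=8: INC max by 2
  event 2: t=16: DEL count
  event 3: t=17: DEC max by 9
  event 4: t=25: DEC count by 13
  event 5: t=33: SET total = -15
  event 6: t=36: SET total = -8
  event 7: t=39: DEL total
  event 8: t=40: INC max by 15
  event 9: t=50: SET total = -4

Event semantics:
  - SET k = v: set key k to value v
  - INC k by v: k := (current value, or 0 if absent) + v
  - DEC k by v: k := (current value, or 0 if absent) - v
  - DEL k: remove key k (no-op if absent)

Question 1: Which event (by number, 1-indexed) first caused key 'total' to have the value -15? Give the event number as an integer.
Looking for first event where total becomes -15:
  event 5: total (absent) -> -15  <-- first match

Answer: 5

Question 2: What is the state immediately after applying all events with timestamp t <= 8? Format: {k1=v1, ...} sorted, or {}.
Apply events with t <= 8 (1 events):
  after event 1 (t=8: INC max by 2): {max=2}

Answer: {max=2}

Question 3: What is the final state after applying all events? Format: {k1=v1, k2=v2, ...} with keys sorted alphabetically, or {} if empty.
  after event 1 (t=8: INC max by 2): {max=2}
  after event 2 (t=16: DEL count): {max=2}
  after event 3 (t=17: DEC max by 9): {max=-7}
  after event 4 (t=25: DEC count by 13): {count=-13, max=-7}
  after event 5 (t=33: SET total = -15): {count=-13, max=-7, total=-15}
  after event 6 (t=36: SET total = -8): {count=-13, max=-7, total=-8}
  after event 7 (t=39: DEL total): {count=-13, max=-7}
  after event 8 (t=40: INC max by 15): {count=-13, max=8}
  after event 9 (t=50: SET total = -4): {count=-13, max=8, total=-4}

Answer: {count=-13, max=8, total=-4}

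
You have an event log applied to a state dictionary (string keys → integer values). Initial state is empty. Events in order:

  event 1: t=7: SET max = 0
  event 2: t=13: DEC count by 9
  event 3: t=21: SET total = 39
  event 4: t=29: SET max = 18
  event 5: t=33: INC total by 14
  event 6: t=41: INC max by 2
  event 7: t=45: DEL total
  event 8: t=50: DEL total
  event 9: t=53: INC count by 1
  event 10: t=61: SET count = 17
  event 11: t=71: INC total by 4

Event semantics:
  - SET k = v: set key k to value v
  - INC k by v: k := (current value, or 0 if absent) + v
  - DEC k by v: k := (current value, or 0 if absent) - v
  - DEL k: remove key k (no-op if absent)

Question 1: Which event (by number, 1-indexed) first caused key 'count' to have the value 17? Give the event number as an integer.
Answer: 10

Derivation:
Looking for first event where count becomes 17:
  event 2: count = -9
  event 3: count = -9
  event 4: count = -9
  event 5: count = -9
  event 6: count = -9
  event 7: count = -9
  event 8: count = -9
  event 9: count = -8
  event 10: count -8 -> 17  <-- first match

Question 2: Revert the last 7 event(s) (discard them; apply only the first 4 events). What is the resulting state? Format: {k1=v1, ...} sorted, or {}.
Keep first 4 events (discard last 7):
  after event 1 (t=7: SET max = 0): {max=0}
  after event 2 (t=13: DEC count by 9): {count=-9, max=0}
  after event 3 (t=21: SET total = 39): {count=-9, max=0, total=39}
  after event 4 (t=29: SET max = 18): {count=-9, max=18, total=39}

Answer: {count=-9, max=18, total=39}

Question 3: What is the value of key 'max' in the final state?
Track key 'max' through all 11 events:
  event 1 (t=7: SET max = 0): max (absent) -> 0
  event 2 (t=13: DEC count by 9): max unchanged
  event 3 (t=21: SET total = 39): max unchanged
  event 4 (t=29: SET max = 18): max 0 -> 18
  event 5 (t=33: INC total by 14): max unchanged
  event 6 (t=41: INC max by 2): max 18 -> 20
  event 7 (t=45: DEL total): max unchanged
  event 8 (t=50: DEL total): max unchanged
  event 9 (t=53: INC count by 1): max unchanged
  event 10 (t=61: SET count = 17): max unchanged
  event 11 (t=71: INC total by 4): max unchanged
Final: max = 20

Answer: 20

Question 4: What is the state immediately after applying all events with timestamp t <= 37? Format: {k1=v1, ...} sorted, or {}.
Apply events with t <= 37 (5 events):
  after event 1 (t=7: SET max = 0): {max=0}
  after event 2 (t=13: DEC count by 9): {count=-9, max=0}
  after event 3 (t=21: SET total = 39): {count=-9, max=0, total=39}
  after event 4 (t=29: SET max = 18): {count=-9, max=18, total=39}
  after event 5 (t=33: INC total by 14): {count=-9, max=18, total=53}

Answer: {count=-9, max=18, total=53}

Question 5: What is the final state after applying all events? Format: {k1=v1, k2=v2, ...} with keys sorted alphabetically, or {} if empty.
  after event 1 (t=7: SET max = 0): {max=0}
  after event 2 (t=13: DEC count by 9): {count=-9, max=0}
  after event 3 (t=21: SET total = 39): {count=-9, max=0, total=39}
  after event 4 (t=29: SET max = 18): {count=-9, max=18, total=39}
  after event 5 (t=33: INC total by 14): {count=-9, max=18, total=53}
  after event 6 (t=41: INC max by 2): {count=-9, max=20, total=53}
  after event 7 (t=45: DEL total): {count=-9, max=20}
  after event 8 (t=50: DEL total): {count=-9, max=20}
  after event 9 (t=53: INC count by 1): {count=-8, max=20}
  after event 10 (t=61: SET count = 17): {count=17, max=20}
  after event 11 (t=71: INC total by 4): {count=17, max=20, total=4}

Answer: {count=17, max=20, total=4}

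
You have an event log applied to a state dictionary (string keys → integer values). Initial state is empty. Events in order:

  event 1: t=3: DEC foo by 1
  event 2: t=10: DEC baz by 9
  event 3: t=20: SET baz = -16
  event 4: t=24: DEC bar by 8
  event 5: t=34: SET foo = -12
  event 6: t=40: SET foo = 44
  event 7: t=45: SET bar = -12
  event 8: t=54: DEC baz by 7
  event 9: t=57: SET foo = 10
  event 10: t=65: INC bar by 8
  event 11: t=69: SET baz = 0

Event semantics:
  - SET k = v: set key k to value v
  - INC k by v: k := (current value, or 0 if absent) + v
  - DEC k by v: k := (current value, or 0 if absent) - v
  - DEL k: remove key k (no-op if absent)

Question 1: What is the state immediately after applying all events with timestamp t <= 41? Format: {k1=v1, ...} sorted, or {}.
Answer: {bar=-8, baz=-16, foo=44}

Derivation:
Apply events with t <= 41 (6 events):
  after event 1 (t=3: DEC foo by 1): {foo=-1}
  after event 2 (t=10: DEC baz by 9): {baz=-9, foo=-1}
  after event 3 (t=20: SET baz = -16): {baz=-16, foo=-1}
  after event 4 (t=24: DEC bar by 8): {bar=-8, baz=-16, foo=-1}
  after event 5 (t=34: SET foo = -12): {bar=-8, baz=-16, foo=-12}
  after event 6 (t=40: SET foo = 44): {bar=-8, baz=-16, foo=44}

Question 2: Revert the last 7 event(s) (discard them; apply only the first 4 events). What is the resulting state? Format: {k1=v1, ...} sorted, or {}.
Answer: {bar=-8, baz=-16, foo=-1}

Derivation:
Keep first 4 events (discard last 7):
  after event 1 (t=3: DEC foo by 1): {foo=-1}
  after event 2 (t=10: DEC baz by 9): {baz=-9, foo=-1}
  after event 3 (t=20: SET baz = -16): {baz=-16, foo=-1}
  after event 4 (t=24: DEC bar by 8): {bar=-8, baz=-16, foo=-1}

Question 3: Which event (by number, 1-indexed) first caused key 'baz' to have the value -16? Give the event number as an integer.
Looking for first event where baz becomes -16:
  event 2: baz = -9
  event 3: baz -9 -> -16  <-- first match

Answer: 3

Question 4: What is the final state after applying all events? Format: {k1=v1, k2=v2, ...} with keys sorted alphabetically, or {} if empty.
  after event 1 (t=3: DEC foo by 1): {foo=-1}
  after event 2 (t=10: DEC baz by 9): {baz=-9, foo=-1}
  after event 3 (t=20: SET baz = -16): {baz=-16, foo=-1}
  after event 4 (t=24: DEC bar by 8): {bar=-8, baz=-16, foo=-1}
  after event 5 (t=34: SET foo = -12): {bar=-8, baz=-16, foo=-12}
  after event 6 (t=40: SET foo = 44): {bar=-8, baz=-16, foo=44}
  after event 7 (t=45: SET bar = -12): {bar=-12, baz=-16, foo=44}
  after event 8 (t=54: DEC baz by 7): {bar=-12, baz=-23, foo=44}
  after event 9 (t=57: SET foo = 10): {bar=-12, baz=-23, foo=10}
  after event 10 (t=65: INC bar by 8): {bar=-4, baz=-23, foo=10}
  after event 11 (t=69: SET baz = 0): {bar=-4, baz=0, foo=10}

Answer: {bar=-4, baz=0, foo=10}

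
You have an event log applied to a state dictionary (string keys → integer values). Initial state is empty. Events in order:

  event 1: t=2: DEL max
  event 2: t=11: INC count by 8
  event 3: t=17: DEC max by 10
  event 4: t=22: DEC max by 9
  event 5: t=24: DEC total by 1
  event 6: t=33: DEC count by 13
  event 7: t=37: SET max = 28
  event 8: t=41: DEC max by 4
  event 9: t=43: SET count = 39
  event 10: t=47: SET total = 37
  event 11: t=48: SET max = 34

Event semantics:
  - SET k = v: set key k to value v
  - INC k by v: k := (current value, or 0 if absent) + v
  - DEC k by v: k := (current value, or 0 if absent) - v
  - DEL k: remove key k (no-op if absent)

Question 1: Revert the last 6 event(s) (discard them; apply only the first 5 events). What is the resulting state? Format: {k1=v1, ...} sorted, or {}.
Answer: {count=8, max=-19, total=-1}

Derivation:
Keep first 5 events (discard last 6):
  after event 1 (t=2: DEL max): {}
  after event 2 (t=11: INC count by 8): {count=8}
  after event 3 (t=17: DEC max by 10): {count=8, max=-10}
  after event 4 (t=22: DEC max by 9): {count=8, max=-19}
  after event 5 (t=24: DEC total by 1): {count=8, max=-19, total=-1}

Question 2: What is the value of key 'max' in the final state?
Track key 'max' through all 11 events:
  event 1 (t=2: DEL max): max (absent) -> (absent)
  event 2 (t=11: INC count by 8): max unchanged
  event 3 (t=17: DEC max by 10): max (absent) -> -10
  event 4 (t=22: DEC max by 9): max -10 -> -19
  event 5 (t=24: DEC total by 1): max unchanged
  event 6 (t=33: DEC count by 13): max unchanged
  event 7 (t=37: SET max = 28): max -19 -> 28
  event 8 (t=41: DEC max by 4): max 28 -> 24
  event 9 (t=43: SET count = 39): max unchanged
  event 10 (t=47: SET total = 37): max unchanged
  event 11 (t=48: SET max = 34): max 24 -> 34
Final: max = 34

Answer: 34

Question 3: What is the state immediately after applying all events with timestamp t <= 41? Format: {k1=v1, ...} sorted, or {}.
Apply events with t <= 41 (8 events):
  after event 1 (t=2: DEL max): {}
  after event 2 (t=11: INC count by 8): {count=8}
  after event 3 (t=17: DEC max by 10): {count=8, max=-10}
  after event 4 (t=22: DEC max by 9): {count=8, max=-19}
  after event 5 (t=24: DEC total by 1): {count=8, max=-19, total=-1}
  after event 6 (t=33: DEC count by 13): {count=-5, max=-19, total=-1}
  after event 7 (t=37: SET max = 28): {count=-5, max=28, total=-1}
  after event 8 (t=41: DEC max by 4): {count=-5, max=24, total=-1}

Answer: {count=-5, max=24, total=-1}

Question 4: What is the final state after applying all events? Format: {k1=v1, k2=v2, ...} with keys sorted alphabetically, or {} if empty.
  after event 1 (t=2: DEL max): {}
  after event 2 (t=11: INC count by 8): {count=8}
  after event 3 (t=17: DEC max by 10): {count=8, max=-10}
  after event 4 (t=22: DEC max by 9): {count=8, max=-19}
  after event 5 (t=24: DEC total by 1): {count=8, max=-19, total=-1}
  after event 6 (t=33: DEC count by 13): {count=-5, max=-19, total=-1}
  after event 7 (t=37: SET max = 28): {count=-5, max=28, total=-1}
  after event 8 (t=41: DEC max by 4): {count=-5, max=24, total=-1}
  after event 9 (t=43: SET count = 39): {count=39, max=24, total=-1}
  after event 10 (t=47: SET total = 37): {count=39, max=24, total=37}
  after event 11 (t=48: SET max = 34): {count=39, max=34, total=37}

Answer: {count=39, max=34, total=37}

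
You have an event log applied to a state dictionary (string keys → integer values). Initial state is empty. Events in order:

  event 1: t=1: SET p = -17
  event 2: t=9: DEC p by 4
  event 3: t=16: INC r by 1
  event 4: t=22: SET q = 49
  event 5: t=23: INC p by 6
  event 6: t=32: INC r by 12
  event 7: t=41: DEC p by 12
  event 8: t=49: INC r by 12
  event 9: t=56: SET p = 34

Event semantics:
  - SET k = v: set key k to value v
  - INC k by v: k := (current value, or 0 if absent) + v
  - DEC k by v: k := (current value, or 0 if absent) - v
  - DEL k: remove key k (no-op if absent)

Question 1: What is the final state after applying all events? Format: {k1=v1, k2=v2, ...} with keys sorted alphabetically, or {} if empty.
Answer: {p=34, q=49, r=25}

Derivation:
  after event 1 (t=1: SET p = -17): {p=-17}
  after event 2 (t=9: DEC p by 4): {p=-21}
  after event 3 (t=16: INC r by 1): {p=-21, r=1}
  after event 4 (t=22: SET q = 49): {p=-21, q=49, r=1}
  after event 5 (t=23: INC p by 6): {p=-15, q=49, r=1}
  after event 6 (t=32: INC r by 12): {p=-15, q=49, r=13}
  after event 7 (t=41: DEC p by 12): {p=-27, q=49, r=13}
  after event 8 (t=49: INC r by 12): {p=-27, q=49, r=25}
  after event 9 (t=56: SET p = 34): {p=34, q=49, r=25}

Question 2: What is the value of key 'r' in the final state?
Track key 'r' through all 9 events:
  event 1 (t=1: SET p = -17): r unchanged
  event 2 (t=9: DEC p by 4): r unchanged
  event 3 (t=16: INC r by 1): r (absent) -> 1
  event 4 (t=22: SET q = 49): r unchanged
  event 5 (t=23: INC p by 6): r unchanged
  event 6 (t=32: INC r by 12): r 1 -> 13
  event 7 (t=41: DEC p by 12): r unchanged
  event 8 (t=49: INC r by 12): r 13 -> 25
  event 9 (t=56: SET p = 34): r unchanged
Final: r = 25

Answer: 25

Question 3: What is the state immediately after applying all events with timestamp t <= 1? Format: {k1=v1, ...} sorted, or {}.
Apply events with t <= 1 (1 events):
  after event 1 (t=1: SET p = -17): {p=-17}

Answer: {p=-17}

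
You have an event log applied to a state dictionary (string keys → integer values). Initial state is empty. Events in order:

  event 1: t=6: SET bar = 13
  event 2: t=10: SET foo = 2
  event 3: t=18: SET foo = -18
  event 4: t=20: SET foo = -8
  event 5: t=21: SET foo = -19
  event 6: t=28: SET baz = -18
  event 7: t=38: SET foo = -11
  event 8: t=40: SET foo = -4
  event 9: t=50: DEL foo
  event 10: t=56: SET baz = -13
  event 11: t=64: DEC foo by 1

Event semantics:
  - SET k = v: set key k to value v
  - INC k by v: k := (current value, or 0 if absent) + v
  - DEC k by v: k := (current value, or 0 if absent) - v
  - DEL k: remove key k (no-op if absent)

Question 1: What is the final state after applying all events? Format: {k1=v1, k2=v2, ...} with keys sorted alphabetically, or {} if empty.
  after event 1 (t=6: SET bar = 13): {bar=13}
  after event 2 (t=10: SET foo = 2): {bar=13, foo=2}
  after event 3 (t=18: SET foo = -18): {bar=13, foo=-18}
  after event 4 (t=20: SET foo = -8): {bar=13, foo=-8}
  after event 5 (t=21: SET foo = -19): {bar=13, foo=-19}
  after event 6 (t=28: SET baz = -18): {bar=13, baz=-18, foo=-19}
  after event 7 (t=38: SET foo = -11): {bar=13, baz=-18, foo=-11}
  after event 8 (t=40: SET foo = -4): {bar=13, baz=-18, foo=-4}
  after event 9 (t=50: DEL foo): {bar=13, baz=-18}
  after event 10 (t=56: SET baz = -13): {bar=13, baz=-13}
  after event 11 (t=64: DEC foo by 1): {bar=13, baz=-13, foo=-1}

Answer: {bar=13, baz=-13, foo=-1}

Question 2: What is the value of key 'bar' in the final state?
Track key 'bar' through all 11 events:
  event 1 (t=6: SET bar = 13): bar (absent) -> 13
  event 2 (t=10: SET foo = 2): bar unchanged
  event 3 (t=18: SET foo = -18): bar unchanged
  event 4 (t=20: SET foo = -8): bar unchanged
  event 5 (t=21: SET foo = -19): bar unchanged
  event 6 (t=28: SET baz = -18): bar unchanged
  event 7 (t=38: SET foo = -11): bar unchanged
  event 8 (t=40: SET foo = -4): bar unchanged
  event 9 (t=50: DEL foo): bar unchanged
  event 10 (t=56: SET baz = -13): bar unchanged
  event 11 (t=64: DEC foo by 1): bar unchanged
Final: bar = 13

Answer: 13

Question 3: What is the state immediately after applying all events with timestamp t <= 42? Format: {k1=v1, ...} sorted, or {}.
Answer: {bar=13, baz=-18, foo=-4}

Derivation:
Apply events with t <= 42 (8 events):
  after event 1 (t=6: SET bar = 13): {bar=13}
  after event 2 (t=10: SET foo = 2): {bar=13, foo=2}
  after event 3 (t=18: SET foo = -18): {bar=13, foo=-18}
  after event 4 (t=20: SET foo = -8): {bar=13, foo=-8}
  after event 5 (t=21: SET foo = -19): {bar=13, foo=-19}
  after event 6 (t=28: SET baz = -18): {bar=13, baz=-18, foo=-19}
  after event 7 (t=38: SET foo = -11): {bar=13, baz=-18, foo=-11}
  after event 8 (t=40: SET foo = -4): {bar=13, baz=-18, foo=-4}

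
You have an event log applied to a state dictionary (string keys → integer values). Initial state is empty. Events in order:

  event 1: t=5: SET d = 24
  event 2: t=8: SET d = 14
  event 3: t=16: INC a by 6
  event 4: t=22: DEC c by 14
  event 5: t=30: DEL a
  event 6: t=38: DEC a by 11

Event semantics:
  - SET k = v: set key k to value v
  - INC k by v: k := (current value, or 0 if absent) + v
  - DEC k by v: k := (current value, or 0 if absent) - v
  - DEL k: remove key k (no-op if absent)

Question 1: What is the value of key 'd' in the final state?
Track key 'd' through all 6 events:
  event 1 (t=5: SET d = 24): d (absent) -> 24
  event 2 (t=8: SET d = 14): d 24 -> 14
  event 3 (t=16: INC a by 6): d unchanged
  event 4 (t=22: DEC c by 14): d unchanged
  event 5 (t=30: DEL a): d unchanged
  event 6 (t=38: DEC a by 11): d unchanged
Final: d = 14

Answer: 14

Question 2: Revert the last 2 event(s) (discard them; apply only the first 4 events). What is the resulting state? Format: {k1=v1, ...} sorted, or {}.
Answer: {a=6, c=-14, d=14}

Derivation:
Keep first 4 events (discard last 2):
  after event 1 (t=5: SET d = 24): {d=24}
  after event 2 (t=8: SET d = 14): {d=14}
  after event 3 (t=16: INC a by 6): {a=6, d=14}
  after event 4 (t=22: DEC c by 14): {a=6, c=-14, d=14}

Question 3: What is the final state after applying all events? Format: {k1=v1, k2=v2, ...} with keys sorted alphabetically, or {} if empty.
  after event 1 (t=5: SET d = 24): {d=24}
  after event 2 (t=8: SET d = 14): {d=14}
  after event 3 (t=16: INC a by 6): {a=6, d=14}
  after event 4 (t=22: DEC c by 14): {a=6, c=-14, d=14}
  after event 5 (t=30: DEL a): {c=-14, d=14}
  after event 6 (t=38: DEC a by 11): {a=-11, c=-14, d=14}

Answer: {a=-11, c=-14, d=14}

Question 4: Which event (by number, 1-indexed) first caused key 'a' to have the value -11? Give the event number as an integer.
Looking for first event where a becomes -11:
  event 3: a = 6
  event 4: a = 6
  event 5: a = (absent)
  event 6: a (absent) -> -11  <-- first match

Answer: 6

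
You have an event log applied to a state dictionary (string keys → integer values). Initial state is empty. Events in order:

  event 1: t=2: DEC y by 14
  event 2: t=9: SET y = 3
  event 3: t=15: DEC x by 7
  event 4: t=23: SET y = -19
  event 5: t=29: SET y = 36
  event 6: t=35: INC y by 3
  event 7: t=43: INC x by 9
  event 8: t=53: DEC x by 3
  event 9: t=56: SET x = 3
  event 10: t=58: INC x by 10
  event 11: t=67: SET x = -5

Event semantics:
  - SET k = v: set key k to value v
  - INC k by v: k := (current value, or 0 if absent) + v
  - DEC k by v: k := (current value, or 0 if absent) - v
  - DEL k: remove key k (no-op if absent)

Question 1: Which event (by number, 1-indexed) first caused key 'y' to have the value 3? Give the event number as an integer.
Answer: 2

Derivation:
Looking for first event where y becomes 3:
  event 1: y = -14
  event 2: y -14 -> 3  <-- first match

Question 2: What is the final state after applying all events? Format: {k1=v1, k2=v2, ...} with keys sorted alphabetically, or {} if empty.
Answer: {x=-5, y=39}

Derivation:
  after event 1 (t=2: DEC y by 14): {y=-14}
  after event 2 (t=9: SET y = 3): {y=3}
  after event 3 (t=15: DEC x by 7): {x=-7, y=3}
  after event 4 (t=23: SET y = -19): {x=-7, y=-19}
  after event 5 (t=29: SET y = 36): {x=-7, y=36}
  after event 6 (t=35: INC y by 3): {x=-7, y=39}
  after event 7 (t=43: INC x by 9): {x=2, y=39}
  after event 8 (t=53: DEC x by 3): {x=-1, y=39}
  after event 9 (t=56: SET x = 3): {x=3, y=39}
  after event 10 (t=58: INC x by 10): {x=13, y=39}
  after event 11 (t=67: SET x = -5): {x=-5, y=39}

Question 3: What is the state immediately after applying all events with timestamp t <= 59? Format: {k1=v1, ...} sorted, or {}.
Apply events with t <= 59 (10 events):
  after event 1 (t=2: DEC y by 14): {y=-14}
  after event 2 (t=9: SET y = 3): {y=3}
  after event 3 (t=15: DEC x by 7): {x=-7, y=3}
  after event 4 (t=23: SET y = -19): {x=-7, y=-19}
  after event 5 (t=29: SET y = 36): {x=-7, y=36}
  after event 6 (t=35: INC y by 3): {x=-7, y=39}
  after event 7 (t=43: INC x by 9): {x=2, y=39}
  after event 8 (t=53: DEC x by 3): {x=-1, y=39}
  after event 9 (t=56: SET x = 3): {x=3, y=39}
  after event 10 (t=58: INC x by 10): {x=13, y=39}

Answer: {x=13, y=39}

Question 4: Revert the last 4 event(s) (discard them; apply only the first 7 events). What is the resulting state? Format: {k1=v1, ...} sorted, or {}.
Answer: {x=2, y=39}

Derivation:
Keep first 7 events (discard last 4):
  after event 1 (t=2: DEC y by 14): {y=-14}
  after event 2 (t=9: SET y = 3): {y=3}
  after event 3 (t=15: DEC x by 7): {x=-7, y=3}
  after event 4 (t=23: SET y = -19): {x=-7, y=-19}
  after event 5 (t=29: SET y = 36): {x=-7, y=36}
  after event 6 (t=35: INC y by 3): {x=-7, y=39}
  after event 7 (t=43: INC x by 9): {x=2, y=39}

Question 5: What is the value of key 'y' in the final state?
Answer: 39

Derivation:
Track key 'y' through all 11 events:
  event 1 (t=2: DEC y by 14): y (absent) -> -14
  event 2 (t=9: SET y = 3): y -14 -> 3
  event 3 (t=15: DEC x by 7): y unchanged
  event 4 (t=23: SET y = -19): y 3 -> -19
  event 5 (t=29: SET y = 36): y -19 -> 36
  event 6 (t=35: INC y by 3): y 36 -> 39
  event 7 (t=43: INC x by 9): y unchanged
  event 8 (t=53: DEC x by 3): y unchanged
  event 9 (t=56: SET x = 3): y unchanged
  event 10 (t=58: INC x by 10): y unchanged
  event 11 (t=67: SET x = -5): y unchanged
Final: y = 39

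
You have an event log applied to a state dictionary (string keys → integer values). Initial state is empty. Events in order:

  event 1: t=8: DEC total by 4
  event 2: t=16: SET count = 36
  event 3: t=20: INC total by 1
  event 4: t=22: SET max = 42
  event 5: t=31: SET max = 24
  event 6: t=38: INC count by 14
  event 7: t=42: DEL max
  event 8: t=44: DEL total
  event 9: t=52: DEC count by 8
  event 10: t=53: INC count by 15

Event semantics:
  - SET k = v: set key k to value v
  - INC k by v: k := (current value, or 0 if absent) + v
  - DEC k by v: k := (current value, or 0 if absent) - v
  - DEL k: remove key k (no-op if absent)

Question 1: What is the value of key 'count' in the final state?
Answer: 57

Derivation:
Track key 'count' through all 10 events:
  event 1 (t=8: DEC total by 4): count unchanged
  event 2 (t=16: SET count = 36): count (absent) -> 36
  event 3 (t=20: INC total by 1): count unchanged
  event 4 (t=22: SET max = 42): count unchanged
  event 5 (t=31: SET max = 24): count unchanged
  event 6 (t=38: INC count by 14): count 36 -> 50
  event 7 (t=42: DEL max): count unchanged
  event 8 (t=44: DEL total): count unchanged
  event 9 (t=52: DEC count by 8): count 50 -> 42
  event 10 (t=53: INC count by 15): count 42 -> 57
Final: count = 57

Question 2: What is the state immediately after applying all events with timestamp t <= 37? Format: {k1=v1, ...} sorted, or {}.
Answer: {count=36, max=24, total=-3}

Derivation:
Apply events with t <= 37 (5 events):
  after event 1 (t=8: DEC total by 4): {total=-4}
  after event 2 (t=16: SET count = 36): {count=36, total=-4}
  after event 3 (t=20: INC total by 1): {count=36, total=-3}
  after event 4 (t=22: SET max = 42): {count=36, max=42, total=-3}
  after event 5 (t=31: SET max = 24): {count=36, max=24, total=-3}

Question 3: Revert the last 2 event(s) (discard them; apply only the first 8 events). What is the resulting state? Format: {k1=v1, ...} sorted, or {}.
Answer: {count=50}

Derivation:
Keep first 8 events (discard last 2):
  after event 1 (t=8: DEC total by 4): {total=-4}
  after event 2 (t=16: SET count = 36): {count=36, total=-4}
  after event 3 (t=20: INC total by 1): {count=36, total=-3}
  after event 4 (t=22: SET max = 42): {count=36, max=42, total=-3}
  after event 5 (t=31: SET max = 24): {count=36, max=24, total=-3}
  after event 6 (t=38: INC count by 14): {count=50, max=24, total=-3}
  after event 7 (t=42: DEL max): {count=50, total=-3}
  after event 8 (t=44: DEL total): {count=50}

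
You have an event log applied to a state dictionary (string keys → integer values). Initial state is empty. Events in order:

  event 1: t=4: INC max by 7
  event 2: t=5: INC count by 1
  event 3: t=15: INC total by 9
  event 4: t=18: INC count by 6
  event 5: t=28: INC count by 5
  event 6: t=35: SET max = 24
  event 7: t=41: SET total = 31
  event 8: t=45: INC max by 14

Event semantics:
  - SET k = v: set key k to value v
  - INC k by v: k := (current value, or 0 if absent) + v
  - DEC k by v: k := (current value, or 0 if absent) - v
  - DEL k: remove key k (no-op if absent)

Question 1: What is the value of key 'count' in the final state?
Answer: 12

Derivation:
Track key 'count' through all 8 events:
  event 1 (t=4: INC max by 7): count unchanged
  event 2 (t=5: INC count by 1): count (absent) -> 1
  event 3 (t=15: INC total by 9): count unchanged
  event 4 (t=18: INC count by 6): count 1 -> 7
  event 5 (t=28: INC count by 5): count 7 -> 12
  event 6 (t=35: SET max = 24): count unchanged
  event 7 (t=41: SET total = 31): count unchanged
  event 8 (t=45: INC max by 14): count unchanged
Final: count = 12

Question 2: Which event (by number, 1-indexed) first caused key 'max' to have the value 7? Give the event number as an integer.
Looking for first event where max becomes 7:
  event 1: max (absent) -> 7  <-- first match

Answer: 1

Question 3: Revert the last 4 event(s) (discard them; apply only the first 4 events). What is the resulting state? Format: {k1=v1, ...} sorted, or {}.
Answer: {count=7, max=7, total=9}

Derivation:
Keep first 4 events (discard last 4):
  after event 1 (t=4: INC max by 7): {max=7}
  after event 2 (t=5: INC count by 1): {count=1, max=7}
  after event 3 (t=15: INC total by 9): {count=1, max=7, total=9}
  after event 4 (t=18: INC count by 6): {count=7, max=7, total=9}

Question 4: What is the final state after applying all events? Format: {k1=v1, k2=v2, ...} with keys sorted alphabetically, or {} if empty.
  after event 1 (t=4: INC max by 7): {max=7}
  after event 2 (t=5: INC count by 1): {count=1, max=7}
  after event 3 (t=15: INC total by 9): {count=1, max=7, total=9}
  after event 4 (t=18: INC count by 6): {count=7, max=7, total=9}
  after event 5 (t=28: INC count by 5): {count=12, max=7, total=9}
  after event 6 (t=35: SET max = 24): {count=12, max=24, total=9}
  after event 7 (t=41: SET total = 31): {count=12, max=24, total=31}
  after event 8 (t=45: INC max by 14): {count=12, max=38, total=31}

Answer: {count=12, max=38, total=31}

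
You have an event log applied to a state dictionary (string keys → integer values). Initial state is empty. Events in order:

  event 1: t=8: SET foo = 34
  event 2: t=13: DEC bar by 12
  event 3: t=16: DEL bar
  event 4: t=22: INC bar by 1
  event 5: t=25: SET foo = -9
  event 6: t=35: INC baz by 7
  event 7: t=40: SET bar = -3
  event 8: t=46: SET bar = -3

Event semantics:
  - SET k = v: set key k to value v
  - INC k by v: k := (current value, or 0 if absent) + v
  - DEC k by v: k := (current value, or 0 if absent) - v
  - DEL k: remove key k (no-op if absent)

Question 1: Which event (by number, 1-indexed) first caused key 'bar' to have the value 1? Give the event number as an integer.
Answer: 4

Derivation:
Looking for first event where bar becomes 1:
  event 2: bar = -12
  event 3: bar = (absent)
  event 4: bar (absent) -> 1  <-- first match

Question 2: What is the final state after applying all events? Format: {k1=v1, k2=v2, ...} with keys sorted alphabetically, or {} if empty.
  after event 1 (t=8: SET foo = 34): {foo=34}
  after event 2 (t=13: DEC bar by 12): {bar=-12, foo=34}
  after event 3 (t=16: DEL bar): {foo=34}
  after event 4 (t=22: INC bar by 1): {bar=1, foo=34}
  after event 5 (t=25: SET foo = -9): {bar=1, foo=-9}
  after event 6 (t=35: INC baz by 7): {bar=1, baz=7, foo=-9}
  after event 7 (t=40: SET bar = -3): {bar=-3, baz=7, foo=-9}
  after event 8 (t=46: SET bar = -3): {bar=-3, baz=7, foo=-9}

Answer: {bar=-3, baz=7, foo=-9}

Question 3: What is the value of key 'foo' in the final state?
Track key 'foo' through all 8 events:
  event 1 (t=8: SET foo = 34): foo (absent) -> 34
  event 2 (t=13: DEC bar by 12): foo unchanged
  event 3 (t=16: DEL bar): foo unchanged
  event 4 (t=22: INC bar by 1): foo unchanged
  event 5 (t=25: SET foo = -9): foo 34 -> -9
  event 6 (t=35: INC baz by 7): foo unchanged
  event 7 (t=40: SET bar = -3): foo unchanged
  event 8 (t=46: SET bar = -3): foo unchanged
Final: foo = -9

Answer: -9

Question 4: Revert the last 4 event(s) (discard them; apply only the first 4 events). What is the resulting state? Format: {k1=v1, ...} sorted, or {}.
Keep first 4 events (discard last 4):
  after event 1 (t=8: SET foo = 34): {foo=34}
  after event 2 (t=13: DEC bar by 12): {bar=-12, foo=34}
  after event 3 (t=16: DEL bar): {foo=34}
  after event 4 (t=22: INC bar by 1): {bar=1, foo=34}

Answer: {bar=1, foo=34}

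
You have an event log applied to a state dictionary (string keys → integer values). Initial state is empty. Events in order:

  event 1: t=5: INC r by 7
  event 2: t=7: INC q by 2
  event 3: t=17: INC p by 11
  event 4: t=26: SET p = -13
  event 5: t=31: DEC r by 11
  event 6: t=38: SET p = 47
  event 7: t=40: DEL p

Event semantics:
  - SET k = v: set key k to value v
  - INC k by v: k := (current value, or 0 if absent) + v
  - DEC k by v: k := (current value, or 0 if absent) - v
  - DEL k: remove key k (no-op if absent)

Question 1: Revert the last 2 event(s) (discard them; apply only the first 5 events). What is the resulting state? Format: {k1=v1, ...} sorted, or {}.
Answer: {p=-13, q=2, r=-4}

Derivation:
Keep first 5 events (discard last 2):
  after event 1 (t=5: INC r by 7): {r=7}
  after event 2 (t=7: INC q by 2): {q=2, r=7}
  after event 3 (t=17: INC p by 11): {p=11, q=2, r=7}
  after event 4 (t=26: SET p = -13): {p=-13, q=2, r=7}
  after event 5 (t=31: DEC r by 11): {p=-13, q=2, r=-4}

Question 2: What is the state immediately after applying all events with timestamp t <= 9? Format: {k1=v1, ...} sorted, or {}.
Answer: {q=2, r=7}

Derivation:
Apply events with t <= 9 (2 events):
  after event 1 (t=5: INC r by 7): {r=7}
  after event 2 (t=7: INC q by 2): {q=2, r=7}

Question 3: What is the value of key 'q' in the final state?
Answer: 2

Derivation:
Track key 'q' through all 7 events:
  event 1 (t=5: INC r by 7): q unchanged
  event 2 (t=7: INC q by 2): q (absent) -> 2
  event 3 (t=17: INC p by 11): q unchanged
  event 4 (t=26: SET p = -13): q unchanged
  event 5 (t=31: DEC r by 11): q unchanged
  event 6 (t=38: SET p = 47): q unchanged
  event 7 (t=40: DEL p): q unchanged
Final: q = 2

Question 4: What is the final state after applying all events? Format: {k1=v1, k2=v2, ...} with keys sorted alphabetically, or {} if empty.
  after event 1 (t=5: INC r by 7): {r=7}
  after event 2 (t=7: INC q by 2): {q=2, r=7}
  after event 3 (t=17: INC p by 11): {p=11, q=2, r=7}
  after event 4 (t=26: SET p = -13): {p=-13, q=2, r=7}
  after event 5 (t=31: DEC r by 11): {p=-13, q=2, r=-4}
  after event 6 (t=38: SET p = 47): {p=47, q=2, r=-4}
  after event 7 (t=40: DEL p): {q=2, r=-4}

Answer: {q=2, r=-4}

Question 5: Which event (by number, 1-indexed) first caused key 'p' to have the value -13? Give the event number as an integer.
Looking for first event where p becomes -13:
  event 3: p = 11
  event 4: p 11 -> -13  <-- first match

Answer: 4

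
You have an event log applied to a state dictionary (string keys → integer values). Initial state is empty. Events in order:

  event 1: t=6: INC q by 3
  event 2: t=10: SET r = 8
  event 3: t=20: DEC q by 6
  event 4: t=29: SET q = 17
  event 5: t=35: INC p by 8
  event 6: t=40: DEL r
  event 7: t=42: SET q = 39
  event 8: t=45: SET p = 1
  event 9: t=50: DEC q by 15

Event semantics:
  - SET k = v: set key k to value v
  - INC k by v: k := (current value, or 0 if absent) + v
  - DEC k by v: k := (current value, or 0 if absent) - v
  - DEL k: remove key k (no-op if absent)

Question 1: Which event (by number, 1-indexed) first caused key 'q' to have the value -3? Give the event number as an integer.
Looking for first event where q becomes -3:
  event 1: q = 3
  event 2: q = 3
  event 3: q 3 -> -3  <-- first match

Answer: 3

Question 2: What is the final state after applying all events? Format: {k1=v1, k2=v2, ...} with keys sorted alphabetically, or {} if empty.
Answer: {p=1, q=24}

Derivation:
  after event 1 (t=6: INC q by 3): {q=3}
  after event 2 (t=10: SET r = 8): {q=3, r=8}
  after event 3 (t=20: DEC q by 6): {q=-3, r=8}
  after event 4 (t=29: SET q = 17): {q=17, r=8}
  after event 5 (t=35: INC p by 8): {p=8, q=17, r=8}
  after event 6 (t=40: DEL r): {p=8, q=17}
  after event 7 (t=42: SET q = 39): {p=8, q=39}
  after event 8 (t=45: SET p = 1): {p=1, q=39}
  after event 9 (t=50: DEC q by 15): {p=1, q=24}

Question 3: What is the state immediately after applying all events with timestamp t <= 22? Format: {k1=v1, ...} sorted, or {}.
Answer: {q=-3, r=8}

Derivation:
Apply events with t <= 22 (3 events):
  after event 1 (t=6: INC q by 3): {q=3}
  after event 2 (t=10: SET r = 8): {q=3, r=8}
  after event 3 (t=20: DEC q by 6): {q=-3, r=8}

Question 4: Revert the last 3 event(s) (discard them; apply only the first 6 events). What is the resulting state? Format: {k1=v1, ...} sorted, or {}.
Keep first 6 events (discard last 3):
  after event 1 (t=6: INC q by 3): {q=3}
  after event 2 (t=10: SET r = 8): {q=3, r=8}
  after event 3 (t=20: DEC q by 6): {q=-3, r=8}
  after event 4 (t=29: SET q = 17): {q=17, r=8}
  after event 5 (t=35: INC p by 8): {p=8, q=17, r=8}
  after event 6 (t=40: DEL r): {p=8, q=17}

Answer: {p=8, q=17}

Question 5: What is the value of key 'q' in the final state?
Track key 'q' through all 9 events:
  event 1 (t=6: INC q by 3): q (absent) -> 3
  event 2 (t=10: SET r = 8): q unchanged
  event 3 (t=20: DEC q by 6): q 3 -> -3
  event 4 (t=29: SET q = 17): q -3 -> 17
  event 5 (t=35: INC p by 8): q unchanged
  event 6 (t=40: DEL r): q unchanged
  event 7 (t=42: SET q = 39): q 17 -> 39
  event 8 (t=45: SET p = 1): q unchanged
  event 9 (t=50: DEC q by 15): q 39 -> 24
Final: q = 24

Answer: 24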